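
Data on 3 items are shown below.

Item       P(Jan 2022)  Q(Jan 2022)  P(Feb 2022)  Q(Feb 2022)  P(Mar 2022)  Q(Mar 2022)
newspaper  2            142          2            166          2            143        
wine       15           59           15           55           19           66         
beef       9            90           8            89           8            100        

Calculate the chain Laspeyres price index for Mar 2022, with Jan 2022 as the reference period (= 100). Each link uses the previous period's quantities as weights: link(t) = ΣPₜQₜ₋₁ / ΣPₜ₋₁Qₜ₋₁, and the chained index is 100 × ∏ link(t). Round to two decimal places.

106.69

Link Jan 2022→Feb 2022:
ΣP(Feb 2022)Q(Jan 2022) = 2×142 + 15×59 + 8×90 = 284 + 885 + 720 = 1889
ΣP(Jan 2022)Q(Jan 2022) = 2×142 + 15×59 + 9×90 = 284 + 885 + 810 = 1979
link = 1889/1979 = 0.954522
Link Feb 2022→Mar 2022:
ΣP(Mar 2022)Q(Feb 2022) = 2×166 + 19×55 + 8×89 = 332 + 1045 + 712 = 2089
ΣP(Feb 2022)Q(Feb 2022) = 2×166 + 15×55 + 8×89 = 332 + 825 + 712 = 1869
link = 2089/1869 = 1.117710
Chained index = 100 × 0.954522 × 1.117710 = 106.6879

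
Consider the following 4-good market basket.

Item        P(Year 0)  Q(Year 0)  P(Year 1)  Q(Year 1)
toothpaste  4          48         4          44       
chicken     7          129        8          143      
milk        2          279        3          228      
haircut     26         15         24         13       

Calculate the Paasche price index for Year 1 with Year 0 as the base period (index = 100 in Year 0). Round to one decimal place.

117.5

Paasche price index uses current-period quantities as weights.
ΣP(Year 1)·Q(Year 1) = 4×44 + 8×143 + 3×228 + 24×13 = 176 + 1144 + 684 + 312 = 2316
ΣP(Year 0)·Q(Year 1) = 4×44 + 7×143 + 2×228 + 26×13 = 176 + 1001 + 456 + 338 = 1971
Index = 2316 / 1971 × 100 = 117.5038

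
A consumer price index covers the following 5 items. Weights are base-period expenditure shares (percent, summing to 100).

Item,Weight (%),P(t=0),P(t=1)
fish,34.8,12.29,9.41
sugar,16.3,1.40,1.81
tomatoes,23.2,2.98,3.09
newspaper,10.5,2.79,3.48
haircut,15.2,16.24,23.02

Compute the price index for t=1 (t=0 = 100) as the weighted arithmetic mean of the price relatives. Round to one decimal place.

106.4

fish: 34.8 × (9.41/12.29) = 34.8 × 0.765663 = 26.6451
sugar: 16.3 × (1.81/1.40) = 16.3 × 1.292857 = 21.0736
tomatoes: 23.2 × (3.09/2.98) = 23.2 × 1.036913 = 24.0564
newspaper: 10.5 × (3.48/2.79) = 10.5 × 1.247312 = 13.0968
haircut: 15.2 × (23.02/16.24) = 15.2 × 1.417488 = 21.5458
Index = Σ wᵢ·(p₁ᵢ/p₀ᵢ) = 26.6451 + 21.0736 + 24.0564 + 13.0968 + 21.5458 = 106.4176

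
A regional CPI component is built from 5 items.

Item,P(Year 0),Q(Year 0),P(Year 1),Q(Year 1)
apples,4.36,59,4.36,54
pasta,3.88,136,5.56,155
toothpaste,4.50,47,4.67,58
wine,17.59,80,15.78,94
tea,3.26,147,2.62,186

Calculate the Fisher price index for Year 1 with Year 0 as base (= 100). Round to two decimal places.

Laspeyres component (base-period weights):
ΣP(Year 1)Q(Year 0) = 4.36×59 + 5.56×136 + 4.67×47 + 15.78×80 + 2.62×147 = 257.24 + 756.16 + 219.49 + 1262.4 + 385.14 = 2880.43
ΣP(Year 0)Q(Year 0) = 4.36×59 + 3.88×136 + 4.50×47 + 17.59×80 + 3.26×147 = 257.24 + 527.68 + 211.5 + 1407.2 + 479.22 = 2882.84
L = 2880.43 / 2882.84 × 100 = 99.9164
Paasche component (current-period weights):
ΣP(Year 1)Q(Year 1) = 4.36×54 + 5.56×155 + 4.67×58 + 15.78×94 + 2.62×186 = 235.44 + 861.8 + 270.86 + 1483.32 + 487.32 = 3338.74
ΣP(Year 0)Q(Year 1) = 4.36×54 + 3.88×155 + 4.50×58 + 17.59×94 + 3.26×186 = 235.44 + 601.4 + 261 + 1653.46 + 606.36 = 3357.66
P = 3338.74 / 3357.66 × 100 = 99.4365
Fisher = √(L × P) = √(99.9164 × 99.4365) = 99.6762

99.68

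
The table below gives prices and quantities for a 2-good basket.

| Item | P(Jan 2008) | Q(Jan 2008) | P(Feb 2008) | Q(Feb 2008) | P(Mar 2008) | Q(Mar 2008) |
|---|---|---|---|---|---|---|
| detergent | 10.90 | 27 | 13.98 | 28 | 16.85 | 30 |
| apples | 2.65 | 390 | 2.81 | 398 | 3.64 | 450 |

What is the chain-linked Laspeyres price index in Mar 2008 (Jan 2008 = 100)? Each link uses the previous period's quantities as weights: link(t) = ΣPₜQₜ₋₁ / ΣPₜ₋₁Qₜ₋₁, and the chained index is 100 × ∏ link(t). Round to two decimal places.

141.15

Link Jan 2008→Feb 2008:
ΣP(Feb 2008)Q(Jan 2008) = 13.98×27 + 2.81×390 = 377.46 + 1095.9 = 1473.36
ΣP(Jan 2008)Q(Jan 2008) = 10.90×27 + 2.65×390 = 294.3 + 1033.5 = 1327.8
link = 1473.36/1327.8 = 1.109625
Link Feb 2008→Mar 2008:
ΣP(Mar 2008)Q(Feb 2008) = 16.85×28 + 3.64×398 = 471.8 + 1448.72 = 1920.52
ΣP(Feb 2008)Q(Feb 2008) = 13.98×28 + 2.81×398 = 391.44 + 1118.38 = 1509.82
link = 1920.52/1509.82 = 1.272019
Chained index = 100 × 1.109625 × 1.272019 = 141.1464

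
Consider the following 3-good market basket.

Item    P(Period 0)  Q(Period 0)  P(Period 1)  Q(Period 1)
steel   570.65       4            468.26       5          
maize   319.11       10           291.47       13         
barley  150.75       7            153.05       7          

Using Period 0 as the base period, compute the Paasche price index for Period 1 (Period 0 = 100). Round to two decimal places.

Paasche price index uses current-period quantities as weights.
ΣP(Period 1)·Q(Period 1) = 468.26×5 + 291.47×13 + 153.05×7 = 2341.3 + 3789.11 + 1071.35 = 7201.76
ΣP(Period 0)·Q(Period 1) = 570.65×5 + 319.11×13 + 150.75×7 = 2853.25 + 4148.43 + 1055.25 = 8056.93
Index = 7201.76 / 8056.93 × 100 = 89.3859

89.39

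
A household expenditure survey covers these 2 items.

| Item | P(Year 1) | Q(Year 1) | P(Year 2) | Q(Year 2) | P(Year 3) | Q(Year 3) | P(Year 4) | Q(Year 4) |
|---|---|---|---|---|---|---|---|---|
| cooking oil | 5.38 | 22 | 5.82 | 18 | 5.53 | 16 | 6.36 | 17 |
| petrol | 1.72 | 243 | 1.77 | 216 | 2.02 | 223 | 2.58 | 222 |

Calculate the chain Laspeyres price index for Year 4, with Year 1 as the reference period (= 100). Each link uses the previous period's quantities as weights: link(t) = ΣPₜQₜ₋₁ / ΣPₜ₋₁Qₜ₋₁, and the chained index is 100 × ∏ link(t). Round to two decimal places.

143.84

Link Year 1→Year 2:
ΣP(Year 2)Q(Year 1) = 5.82×22 + 1.77×243 = 128.04 + 430.11 = 558.15
ΣP(Year 1)Q(Year 1) = 5.38×22 + 1.72×243 = 118.36 + 417.96 = 536.32
link = 558.15/536.32 = 1.040703
Link Year 2→Year 3:
ΣP(Year 3)Q(Year 2) = 5.53×18 + 2.02×216 = 99.54 + 436.32 = 535.86
ΣP(Year 2)Q(Year 2) = 5.82×18 + 1.77×216 = 104.76 + 382.32 = 487.08
link = 535.86/487.08 = 1.100148
Link Year 3→Year 4:
ΣP(Year 4)Q(Year 3) = 6.36×16 + 2.58×223 = 101.76 + 575.34 = 677.1
ΣP(Year 3)Q(Year 3) = 5.53×16 + 2.02×223 = 88.48 + 450.46 = 538.94
link = 677.1/538.94 = 1.256355
Chained index = 100 × 1.040703 × 1.100148 × 1.256355 = 143.8435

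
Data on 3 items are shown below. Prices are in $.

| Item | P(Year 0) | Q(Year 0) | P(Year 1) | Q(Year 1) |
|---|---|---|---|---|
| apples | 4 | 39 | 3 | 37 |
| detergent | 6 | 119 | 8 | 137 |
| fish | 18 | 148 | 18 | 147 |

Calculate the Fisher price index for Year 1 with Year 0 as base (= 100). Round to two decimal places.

Laspeyres component (base-period weights):
ΣP(Year 1)Q(Year 0) = 3×39 + 8×119 + 18×148 = 117 + 952 + 2664 = 3733
ΣP(Year 0)Q(Year 0) = 4×39 + 6×119 + 18×148 = 156 + 714 + 2664 = 3534
L = 3733 / 3534 × 100 = 105.6310
Paasche component (current-period weights):
ΣP(Year 1)Q(Year 1) = 3×37 + 8×137 + 18×147 = 111 + 1096 + 2646 = 3853
ΣP(Year 0)Q(Year 1) = 4×37 + 6×137 + 18×147 = 148 + 822 + 2646 = 3616
P = 3853 / 3616 × 100 = 106.5542
Fisher = √(L × P) = √(105.6310 × 106.5542) = 106.0916

106.09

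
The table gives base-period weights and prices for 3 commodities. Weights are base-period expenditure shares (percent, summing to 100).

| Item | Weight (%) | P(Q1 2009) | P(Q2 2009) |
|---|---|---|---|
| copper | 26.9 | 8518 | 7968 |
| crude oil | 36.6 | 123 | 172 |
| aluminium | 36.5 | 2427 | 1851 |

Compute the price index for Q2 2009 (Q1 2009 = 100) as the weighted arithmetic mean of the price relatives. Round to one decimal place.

104.2

copper: 26.9 × (7968/8518) = 26.9 × 0.935431 = 25.1631
crude oil: 36.6 × (172/123) = 36.6 × 1.398374 = 51.1805
aluminium: 36.5 × (1851/2427) = 36.5 × 0.762670 = 27.8375
Index = Σ wᵢ·(p₁ᵢ/p₀ᵢ) = 25.1631 + 51.1805 + 27.8375 = 104.1810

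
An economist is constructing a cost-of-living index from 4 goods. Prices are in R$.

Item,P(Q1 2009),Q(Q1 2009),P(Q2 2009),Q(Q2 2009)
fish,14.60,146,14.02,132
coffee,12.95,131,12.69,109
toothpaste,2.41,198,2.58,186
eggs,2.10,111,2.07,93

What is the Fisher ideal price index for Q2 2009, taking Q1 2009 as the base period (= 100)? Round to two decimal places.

98.07

Laspeyres component (base-period weights):
ΣP(Q2 2009)Q(Q1 2009) = 14.02×146 + 12.69×131 + 2.58×198 + 2.07×111 = 2046.92 + 1662.39 + 510.84 + 229.77 = 4449.92
ΣP(Q1 2009)Q(Q1 2009) = 14.60×146 + 12.95×131 + 2.41×198 + 2.10×111 = 2131.6 + 1696.45 + 477.18 + 233.1 = 4538.33
L = 4449.92 / 4538.33 × 100 = 98.0519
Paasche component (current-period weights):
ΣP(Q2 2009)Q(Q2 2009) = 14.02×132 + 12.69×109 + 2.58×186 + 2.07×93 = 1850.64 + 1383.21 + 479.88 + 192.51 = 3906.24
ΣP(Q1 2009)Q(Q2 2009) = 14.60×132 + 12.95×109 + 2.41×186 + 2.10×93 = 1927.2 + 1411.55 + 448.26 + 195.3 = 3982.31
P = 3906.24 / 3982.31 × 100 = 98.0898
Fisher = √(L × P) = √(98.0519 × 98.0898) = 98.0709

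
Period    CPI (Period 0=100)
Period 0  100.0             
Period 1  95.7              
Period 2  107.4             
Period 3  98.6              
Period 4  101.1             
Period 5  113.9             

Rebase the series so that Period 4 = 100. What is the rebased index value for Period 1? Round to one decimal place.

94.7

Rebased(Period 1) = 95.7 / 101.1 × 100 = 94.6588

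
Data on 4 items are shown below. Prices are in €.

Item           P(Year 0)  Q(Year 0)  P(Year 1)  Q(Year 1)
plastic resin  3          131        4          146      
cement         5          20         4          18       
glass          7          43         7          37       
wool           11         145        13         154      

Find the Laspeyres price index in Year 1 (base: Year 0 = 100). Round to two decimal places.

116.79

Laspeyres price index uses base-period quantities as weights.
ΣP(Year 1)·Q(Year 0) = 4×131 + 4×20 + 7×43 + 13×145 = 524 + 80 + 301 + 1885 = 2790
ΣP(Year 0)·Q(Year 0) = 3×131 + 5×20 + 7×43 + 11×145 = 393 + 100 + 301 + 1595 = 2389
Index = 2790 / 2389 × 100 = 116.7853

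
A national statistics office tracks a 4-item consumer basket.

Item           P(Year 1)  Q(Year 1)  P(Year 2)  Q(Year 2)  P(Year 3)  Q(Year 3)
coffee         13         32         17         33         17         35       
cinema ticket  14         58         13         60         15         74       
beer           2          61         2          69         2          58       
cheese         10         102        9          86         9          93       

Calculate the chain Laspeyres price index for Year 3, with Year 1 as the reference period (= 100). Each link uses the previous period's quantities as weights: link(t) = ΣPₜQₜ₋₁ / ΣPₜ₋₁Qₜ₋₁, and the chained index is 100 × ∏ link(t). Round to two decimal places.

103.90

Link Year 1→Year 2:
ΣP(Year 2)Q(Year 1) = 17×32 + 13×58 + 2×61 + 9×102 = 544 + 754 + 122 + 918 = 2338
ΣP(Year 1)Q(Year 1) = 13×32 + 14×58 + 2×61 + 10×102 = 416 + 812 + 122 + 1020 = 2370
link = 2338/2370 = 0.986498
Link Year 2→Year 3:
ΣP(Year 3)Q(Year 2) = 17×33 + 15×60 + 2×69 + 9×86 = 561 + 900 + 138 + 774 = 2373
ΣP(Year 2)Q(Year 2) = 17×33 + 13×60 + 2×69 + 9×86 = 561 + 780 + 138 + 774 = 2253
link = 2373/2253 = 1.053262
Chained index = 100 × 0.986498 × 1.053262 = 103.9041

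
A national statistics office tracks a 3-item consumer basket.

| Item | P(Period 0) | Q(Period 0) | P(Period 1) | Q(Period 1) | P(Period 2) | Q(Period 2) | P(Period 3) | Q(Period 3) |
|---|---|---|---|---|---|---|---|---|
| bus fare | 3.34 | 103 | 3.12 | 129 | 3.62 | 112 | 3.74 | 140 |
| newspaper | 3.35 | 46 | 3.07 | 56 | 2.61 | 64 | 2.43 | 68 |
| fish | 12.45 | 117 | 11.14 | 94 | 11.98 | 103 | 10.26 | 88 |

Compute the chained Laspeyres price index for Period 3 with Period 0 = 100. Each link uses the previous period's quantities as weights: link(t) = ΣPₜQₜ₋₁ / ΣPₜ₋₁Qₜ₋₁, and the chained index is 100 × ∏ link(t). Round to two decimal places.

Link Period 0→Period 1:
ΣP(Period 1)Q(Period 0) = 3.12×103 + 3.07×46 + 11.14×117 = 321.36 + 141.22 + 1303.38 = 1765.96
ΣP(Period 0)Q(Period 0) = 3.34×103 + 3.35×46 + 12.45×117 = 344.02 + 154.1 + 1456.65 = 1954.77
link = 1765.96/1954.77 = 0.903411
Link Period 1→Period 2:
ΣP(Period 2)Q(Period 1) = 3.62×129 + 2.61×56 + 11.98×94 = 466.98 + 146.16 + 1126.12 = 1739.26
ΣP(Period 1)Q(Period 1) = 3.12×129 + 3.07×56 + 11.14×94 = 402.48 + 171.92 + 1047.16 = 1621.56
link = 1739.26/1621.56 = 1.072584
Link Period 2→Period 3:
ΣP(Period 3)Q(Period 2) = 3.74×112 + 2.43×64 + 10.26×103 = 418.88 + 155.52 + 1056.78 = 1631.18
ΣP(Period 2)Q(Period 2) = 3.62×112 + 2.61×64 + 11.98×103 = 405.44 + 167.04 + 1233.94 = 1806.42
link = 1631.18/1806.42 = 0.902990
Chained index = 100 × 0.903411 × 1.072584 × 0.902990 = 87.4983

87.50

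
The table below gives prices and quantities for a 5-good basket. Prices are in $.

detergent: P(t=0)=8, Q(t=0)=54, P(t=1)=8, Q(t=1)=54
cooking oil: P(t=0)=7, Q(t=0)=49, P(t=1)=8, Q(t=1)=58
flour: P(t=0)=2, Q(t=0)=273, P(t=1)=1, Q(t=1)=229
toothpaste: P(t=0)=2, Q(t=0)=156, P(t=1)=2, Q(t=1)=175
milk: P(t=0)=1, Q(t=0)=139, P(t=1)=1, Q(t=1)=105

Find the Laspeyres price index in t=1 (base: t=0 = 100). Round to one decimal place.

87.4

Laspeyres price index uses base-period quantities as weights.
ΣP(t=1)·Q(t=0) = 8×54 + 8×49 + 1×273 + 2×156 + 1×139 = 432 + 392 + 273 + 312 + 139 = 1548
ΣP(t=0)·Q(t=0) = 8×54 + 7×49 + 2×273 + 2×156 + 1×139 = 432 + 343 + 546 + 312 + 139 = 1772
Index = 1548 / 1772 × 100 = 87.3589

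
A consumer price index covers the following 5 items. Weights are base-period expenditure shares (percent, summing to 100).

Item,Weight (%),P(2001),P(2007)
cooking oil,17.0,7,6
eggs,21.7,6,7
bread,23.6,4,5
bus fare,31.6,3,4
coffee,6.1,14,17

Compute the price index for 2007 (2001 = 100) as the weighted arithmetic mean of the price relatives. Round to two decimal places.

118.93

cooking oil: 17.0 × (6/7) = 17.0 × 0.857143 = 14.5714
eggs: 21.7 × (7/6) = 21.7 × 1.166667 = 25.3167
bread: 23.6 × (5/4) = 23.6 × 1.250000 = 29.5000
bus fare: 31.6 × (4/3) = 31.6 × 1.333333 = 42.1333
coffee: 6.1 × (17/14) = 6.1 × 1.214286 = 7.4071
Index = Σ wᵢ·(p₁ᵢ/p₀ᵢ) = 14.5714 + 25.3167 + 29.5000 + 42.1333 + 7.4071 = 118.9286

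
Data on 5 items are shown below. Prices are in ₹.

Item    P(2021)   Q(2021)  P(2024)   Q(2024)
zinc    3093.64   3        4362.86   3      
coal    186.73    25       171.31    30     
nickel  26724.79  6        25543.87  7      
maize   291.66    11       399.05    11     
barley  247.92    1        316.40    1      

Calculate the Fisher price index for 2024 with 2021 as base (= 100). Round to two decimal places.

Laspeyres component (base-period weights):
ΣP(2024)Q(2021) = 4362.86×3 + 171.31×25 + 25543.87×6 + 399.05×11 + 316.40×1 = 13088.58 + 4282.75 + 153263.22 + 4389.55 + 316.4 = 175340.5
ΣP(2021)Q(2021) = 3093.64×3 + 186.73×25 + 26724.79×6 + 291.66×11 + 247.92×1 = 9280.92 + 4668.25 + 160348.74 + 3208.26 + 247.92 = 177754.09
L = 175340.5 / 177754.09 × 100 = 98.6422
Paasche component (current-period weights):
ΣP(2024)Q(2024) = 4362.86×3 + 171.31×30 + 25543.87×7 + 399.05×11 + 316.40×1 = 13088.58 + 5139.3 + 178807.09 + 4389.55 + 316.4 = 201740.92
ΣP(2021)Q(2024) = 3093.64×3 + 186.73×30 + 26724.79×7 + 291.66×11 + 247.92×1 = 9280.92 + 5601.9 + 187073.53 + 3208.26 + 247.92 = 205412.53
P = 201740.92 / 205412.53 × 100 = 98.2126
Fisher = √(L × P) = √(98.6422 × 98.2126) = 98.4271

98.43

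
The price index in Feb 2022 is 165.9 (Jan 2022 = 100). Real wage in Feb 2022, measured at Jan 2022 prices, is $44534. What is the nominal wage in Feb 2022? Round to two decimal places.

73881.91

Nominal = Real × (Index/100) = 44534 × (165.9/100)
        = 44534 × 1.659 = 73881.9060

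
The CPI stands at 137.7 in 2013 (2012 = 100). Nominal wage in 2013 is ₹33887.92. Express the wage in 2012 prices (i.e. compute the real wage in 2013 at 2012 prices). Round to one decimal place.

Real = Nominal ÷ (Index/100) = 33887.92 ÷ (137.7/100)
     = 33887.92 ÷ 1.377 = 24609.9637

24610.0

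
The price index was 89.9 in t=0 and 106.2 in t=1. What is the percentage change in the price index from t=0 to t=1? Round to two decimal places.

Change = (106.2 − 89.9) / 89.9 × 100
       = 16.3 / 89.9 × 100 = 18.1313%

18.13%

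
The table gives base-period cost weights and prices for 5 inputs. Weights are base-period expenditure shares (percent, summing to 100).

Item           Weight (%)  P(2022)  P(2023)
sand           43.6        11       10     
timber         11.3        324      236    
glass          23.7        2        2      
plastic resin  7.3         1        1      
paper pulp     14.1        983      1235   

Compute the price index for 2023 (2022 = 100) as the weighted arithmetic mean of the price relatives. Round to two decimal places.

96.58

sand: 43.6 × (10/11) = 43.6 × 0.909091 = 39.6364
timber: 11.3 × (236/324) = 11.3 × 0.728395 = 8.2309
glass: 23.7 × (2/2) = 23.7 × 1.000000 = 23.7000
plastic resin: 7.3 × (1/1) = 7.3 × 1.000000 = 7.3000
paper pulp: 14.1 × (1235/983) = 14.1 × 1.256358 = 17.7146
Index = Σ wᵢ·(p₁ᵢ/p₀ᵢ) = 39.6364 + 8.2309 + 23.7000 + 7.3000 + 17.7146 = 96.5819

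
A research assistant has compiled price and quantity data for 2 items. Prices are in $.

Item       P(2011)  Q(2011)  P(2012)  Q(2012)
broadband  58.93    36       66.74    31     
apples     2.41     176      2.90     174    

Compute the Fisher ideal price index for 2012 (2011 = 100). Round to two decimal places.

114.50

Laspeyres component (base-period weights):
ΣP(2012)Q(2011) = 66.74×36 + 2.90×176 = 2402.64 + 510.4 = 2913.04
ΣP(2011)Q(2011) = 58.93×36 + 2.41×176 = 2121.48 + 424.16 = 2545.64
L = 2913.04 / 2545.64 × 100 = 114.4325
Paasche component (current-period weights):
ΣP(2012)Q(2012) = 66.74×31 + 2.90×174 = 2068.94 + 504.6 = 2573.54
ΣP(2011)Q(2012) = 58.93×31 + 2.41×174 = 1826.83 + 419.34 = 2246.17
P = 2573.54 / 2246.17 × 100 = 114.5746
Fisher = √(L × P) = √(114.4325 × 114.5746) = 114.5035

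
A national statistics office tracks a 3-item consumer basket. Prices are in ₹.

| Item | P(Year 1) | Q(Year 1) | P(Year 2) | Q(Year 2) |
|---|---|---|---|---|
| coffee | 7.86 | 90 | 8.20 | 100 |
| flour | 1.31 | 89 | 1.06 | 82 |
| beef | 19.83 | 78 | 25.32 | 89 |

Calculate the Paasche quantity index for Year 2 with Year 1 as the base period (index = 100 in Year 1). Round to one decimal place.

Paasche quantity index uses current-period prices as weights.
ΣP(Year 2)·Q(Year 2) = 8.20×100 + 1.06×82 + 25.32×89 = 820 + 86.92 + 2253.48 = 3160.4
ΣP(Year 2)·Q(Year 1) = 8.20×90 + 1.06×89 + 25.32×78 = 738 + 94.34 + 1974.96 = 2807.3
Index = 3160.4 / 2807.3 × 100 = 112.5779

112.6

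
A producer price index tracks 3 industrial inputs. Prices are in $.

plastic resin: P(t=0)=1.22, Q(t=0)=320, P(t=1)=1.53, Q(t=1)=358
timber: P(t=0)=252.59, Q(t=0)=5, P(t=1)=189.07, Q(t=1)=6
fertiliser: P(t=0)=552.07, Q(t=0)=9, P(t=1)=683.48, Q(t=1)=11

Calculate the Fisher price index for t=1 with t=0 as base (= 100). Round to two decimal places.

Laspeyres component (base-period weights):
ΣP(t=1)Q(t=0) = 1.53×320 + 189.07×5 + 683.48×9 = 489.6 + 945.35 + 6151.32 = 7586.27
ΣP(t=0)Q(t=0) = 1.22×320 + 252.59×5 + 552.07×9 = 390.4 + 1262.95 + 4968.63 = 6621.98
L = 7586.27 / 6621.98 × 100 = 114.5620
Paasche component (current-period weights):
ΣP(t=1)Q(t=1) = 1.53×358 + 189.07×6 + 683.48×11 = 547.74 + 1134.42 + 7518.28 = 9200.44
ΣP(t=0)Q(t=1) = 1.22×358 + 252.59×6 + 552.07×11 = 436.76 + 1515.54 + 6072.77 = 8025.07
P = 9200.44 / 8025.07 × 100 = 114.6462
Fisher = √(L × P) = √(114.5620 × 114.6462) = 114.6041

114.60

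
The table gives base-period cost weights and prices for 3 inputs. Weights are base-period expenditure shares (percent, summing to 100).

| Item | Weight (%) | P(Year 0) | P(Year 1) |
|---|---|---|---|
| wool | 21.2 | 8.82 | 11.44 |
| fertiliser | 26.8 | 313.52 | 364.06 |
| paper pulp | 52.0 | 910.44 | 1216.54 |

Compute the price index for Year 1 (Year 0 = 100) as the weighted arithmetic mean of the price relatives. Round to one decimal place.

128.1

wool: 21.2 × (11.44/8.82) = 21.2 × 1.297052 = 27.4975
fertiliser: 26.8 × (364.06/313.52) = 26.8 × 1.161202 = 31.1202
paper pulp: 52.0 × (1216.54/910.44) = 52.0 × 1.336211 = 69.4830
Index = Σ wᵢ·(p₁ᵢ/p₀ᵢ) = 27.4975 + 31.1202 + 69.4830 = 128.1007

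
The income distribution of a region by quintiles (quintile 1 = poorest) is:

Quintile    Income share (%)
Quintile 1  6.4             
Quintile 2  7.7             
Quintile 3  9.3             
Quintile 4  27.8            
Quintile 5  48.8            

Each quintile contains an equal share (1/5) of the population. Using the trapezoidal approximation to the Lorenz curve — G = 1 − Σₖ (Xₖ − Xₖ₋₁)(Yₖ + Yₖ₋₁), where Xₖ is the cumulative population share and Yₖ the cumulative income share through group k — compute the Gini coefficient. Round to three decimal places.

Cumulative income shares Yₖ: 0.0640, 0.1410, 0.2340, 0.5120, 1.0000
Σ (Xₖ−Xₖ₋₁)(Yₖ+Yₖ₋₁) = (1/5)(0.0640+0.0000) + (1/5)(0.1410+0.0640) + (1/5)(0.2340+0.1410) + (1/5)(0.5120+0.2340) + (1/5)(1.0000+0.5120)
  = 0.0128 + 0.0410 + 0.0750 + 0.1492 + 0.3024 = 0.5804
G = 1 − 0.5804 = 0.4196

0.420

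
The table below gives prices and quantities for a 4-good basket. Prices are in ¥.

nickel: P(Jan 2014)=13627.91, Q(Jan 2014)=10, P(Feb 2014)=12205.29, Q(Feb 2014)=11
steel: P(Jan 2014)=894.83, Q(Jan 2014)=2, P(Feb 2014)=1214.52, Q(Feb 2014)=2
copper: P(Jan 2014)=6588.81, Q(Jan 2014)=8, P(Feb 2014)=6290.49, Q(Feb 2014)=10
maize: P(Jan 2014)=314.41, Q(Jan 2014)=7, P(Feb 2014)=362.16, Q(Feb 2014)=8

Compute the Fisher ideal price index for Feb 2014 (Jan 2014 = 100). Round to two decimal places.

Laspeyres component (base-period weights):
ΣP(Feb 2014)Q(Jan 2014) = 12205.29×10 + 1214.52×2 + 6290.49×8 + 362.16×7 = 122052.9 + 2429.04 + 50323.92 + 2535.12 = 177340.98
ΣP(Jan 2014)Q(Jan 2014) = 13627.91×10 + 894.83×2 + 6588.81×8 + 314.41×7 = 136279.1 + 1789.66 + 52710.48 + 2200.87 = 192980.11
L = 177340.98 / 192980.11 × 100 = 91.8960
Paasche component (current-period weights):
ΣP(Feb 2014)Q(Feb 2014) = 12205.29×11 + 1214.52×2 + 6290.49×10 + 362.16×8 = 134258.19 + 2429.04 + 62904.9 + 2897.28 = 202489.41
ΣP(Jan 2014)Q(Feb 2014) = 13627.91×11 + 894.83×2 + 6588.81×10 + 314.41×8 = 149907.01 + 1789.66 + 65888.1 + 2515.28 = 220100.05
P = 202489.41 / 220100.05 × 100 = 91.9988
Fisher = √(L × P) = √(91.8960 × 91.9988) = 91.9474

91.95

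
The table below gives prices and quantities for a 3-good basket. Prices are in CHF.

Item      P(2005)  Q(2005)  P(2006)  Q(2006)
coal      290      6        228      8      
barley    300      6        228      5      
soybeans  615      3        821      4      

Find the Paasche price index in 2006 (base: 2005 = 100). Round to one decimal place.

Paasche price index uses current-period quantities as weights.
ΣP(2006)·Q(2006) = 228×8 + 228×5 + 821×4 = 1824 + 1140 + 3284 = 6248
ΣP(2005)·Q(2006) = 290×8 + 300×5 + 615×4 = 2320 + 1500 + 2460 = 6280
Index = 6248 / 6280 × 100 = 99.4904

99.5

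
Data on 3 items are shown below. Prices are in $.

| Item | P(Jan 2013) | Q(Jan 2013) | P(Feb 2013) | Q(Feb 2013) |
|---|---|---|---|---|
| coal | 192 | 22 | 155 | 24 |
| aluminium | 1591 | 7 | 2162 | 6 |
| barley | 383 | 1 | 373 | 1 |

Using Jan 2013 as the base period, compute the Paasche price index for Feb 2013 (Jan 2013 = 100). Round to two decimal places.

Paasche price index uses current-period quantities as weights.
ΣP(Feb 2013)·Q(Feb 2013) = 155×24 + 2162×6 + 373×1 = 3720 + 12972 + 373 = 17065
ΣP(Jan 2013)·Q(Feb 2013) = 192×24 + 1591×6 + 383×1 = 4608 + 9546 + 383 = 14537
Index = 17065 / 14537 × 100 = 117.3901

117.39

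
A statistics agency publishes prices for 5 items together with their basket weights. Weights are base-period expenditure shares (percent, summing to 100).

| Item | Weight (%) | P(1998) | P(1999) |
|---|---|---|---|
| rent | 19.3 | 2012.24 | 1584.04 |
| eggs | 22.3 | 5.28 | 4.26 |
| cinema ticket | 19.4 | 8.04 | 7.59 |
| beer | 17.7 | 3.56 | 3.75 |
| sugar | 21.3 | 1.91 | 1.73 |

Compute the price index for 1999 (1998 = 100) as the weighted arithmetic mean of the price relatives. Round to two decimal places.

89.44

rent: 19.3 × (1584.04/2012.24) = 19.3 × 0.787202 = 15.1930
eggs: 22.3 × (4.26/5.28) = 22.3 × 0.806818 = 17.9920
cinema ticket: 19.4 × (7.59/8.04) = 19.4 × 0.944030 = 18.3142
beer: 17.7 × (3.75/3.56) = 17.7 × 1.053371 = 18.6447
sugar: 21.3 × (1.73/1.91) = 21.3 × 0.905759 = 19.2927
Index = Σ wᵢ·(p₁ᵢ/p₀ᵢ) = 15.1930 + 17.9920 + 18.3142 + 18.6447 + 19.2927 = 89.4366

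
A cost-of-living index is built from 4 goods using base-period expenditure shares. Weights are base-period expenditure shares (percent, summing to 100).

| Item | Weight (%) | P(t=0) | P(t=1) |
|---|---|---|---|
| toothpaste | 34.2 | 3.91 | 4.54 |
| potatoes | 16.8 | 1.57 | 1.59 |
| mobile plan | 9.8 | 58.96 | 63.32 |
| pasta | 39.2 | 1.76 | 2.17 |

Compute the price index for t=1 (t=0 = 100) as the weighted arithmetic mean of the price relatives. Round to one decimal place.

toothpaste: 34.2 × (4.54/3.91) = 34.2 × 1.161125 = 39.7105
potatoes: 16.8 × (1.59/1.57) = 16.8 × 1.012739 = 17.0140
mobile plan: 9.8 × (63.32/58.96) = 9.8 × 1.073948 = 10.5247
pasta: 39.2 × (2.17/1.76) = 39.2 × 1.232955 = 48.3318
Index = Σ wᵢ·(p₁ᵢ/p₀ᵢ) = 39.7105 + 17.0140 + 10.5247 + 48.3318 = 115.5810

115.6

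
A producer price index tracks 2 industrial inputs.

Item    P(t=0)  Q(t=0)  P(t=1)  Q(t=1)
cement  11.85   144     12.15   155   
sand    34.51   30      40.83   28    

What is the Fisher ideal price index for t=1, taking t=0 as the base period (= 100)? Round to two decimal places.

108.23

Laspeyres component (base-period weights):
ΣP(t=1)Q(t=0) = 12.15×144 + 40.83×30 = 1749.6 + 1224.9 = 2974.5
ΣP(t=0)Q(t=0) = 11.85×144 + 34.51×30 = 1706.4 + 1035.3 = 2741.7
L = 2974.5 / 2741.7 × 100 = 108.4911
Paasche component (current-period weights):
ΣP(t=1)Q(t=1) = 12.15×155 + 40.83×28 = 1883.25 + 1143.24 = 3026.49
ΣP(t=0)Q(t=1) = 11.85×155 + 34.51×28 = 1836.75 + 966.28 = 2803.03
P = 3026.49 / 2803.03 × 100 = 107.9721
Fisher = √(L × P) = √(108.4911 × 107.9721) = 108.2313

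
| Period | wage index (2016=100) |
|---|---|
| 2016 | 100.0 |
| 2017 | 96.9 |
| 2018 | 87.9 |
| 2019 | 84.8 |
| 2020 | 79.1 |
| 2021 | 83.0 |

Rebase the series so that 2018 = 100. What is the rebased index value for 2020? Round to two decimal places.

Rebased(2020) = 79.1 / 87.9 × 100 = 89.9886

89.99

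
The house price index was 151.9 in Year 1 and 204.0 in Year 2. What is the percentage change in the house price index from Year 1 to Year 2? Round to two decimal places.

34.30%

Change = (204.0 − 151.9) / 151.9 × 100
       = 52.1 / 151.9 × 100 = 34.2989%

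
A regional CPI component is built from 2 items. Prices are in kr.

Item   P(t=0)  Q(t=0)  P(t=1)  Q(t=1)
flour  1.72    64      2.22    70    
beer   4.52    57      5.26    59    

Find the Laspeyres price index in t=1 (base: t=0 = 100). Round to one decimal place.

120.2

Laspeyres price index uses base-period quantities as weights.
ΣP(t=1)·Q(t=0) = 2.22×64 + 5.26×57 = 142.08 + 299.82 = 441.9
ΣP(t=0)·Q(t=0) = 1.72×64 + 4.52×57 = 110.08 + 257.64 = 367.72
Index = 441.9 / 367.72 × 100 = 120.1730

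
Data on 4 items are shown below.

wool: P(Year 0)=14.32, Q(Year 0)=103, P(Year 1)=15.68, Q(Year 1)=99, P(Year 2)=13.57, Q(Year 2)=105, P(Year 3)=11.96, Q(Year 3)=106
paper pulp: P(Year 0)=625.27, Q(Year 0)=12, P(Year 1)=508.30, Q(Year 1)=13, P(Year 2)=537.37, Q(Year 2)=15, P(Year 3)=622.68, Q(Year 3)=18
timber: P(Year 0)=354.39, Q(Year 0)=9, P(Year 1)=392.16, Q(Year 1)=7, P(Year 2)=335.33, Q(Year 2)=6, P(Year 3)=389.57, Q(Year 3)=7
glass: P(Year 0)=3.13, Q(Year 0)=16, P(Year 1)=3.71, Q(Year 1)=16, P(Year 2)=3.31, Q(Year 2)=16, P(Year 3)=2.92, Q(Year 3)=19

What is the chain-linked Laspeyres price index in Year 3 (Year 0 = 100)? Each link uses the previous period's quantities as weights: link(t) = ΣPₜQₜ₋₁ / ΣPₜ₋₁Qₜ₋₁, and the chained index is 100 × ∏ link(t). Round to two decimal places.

101.74

Link Year 0→Year 1:
ΣP(Year 1)Q(Year 0) = 15.68×103 + 508.30×12 + 392.16×9 + 3.71×16 = 1615.04 + 6099.6 + 3529.44 + 59.36 = 11303.44
ΣP(Year 0)Q(Year 0) = 14.32×103 + 625.27×12 + 354.39×9 + 3.13×16 = 1474.96 + 7503.24 + 3189.51 + 50.08 = 12217.79
link = 11303.44/12217.79 = 0.925162
Link Year 1→Year 2:
ΣP(Year 2)Q(Year 1) = 13.57×99 + 537.37×13 + 335.33×7 + 3.31×16 = 1343.43 + 6985.81 + 2347.31 + 52.96 = 10729.51
ΣP(Year 1)Q(Year 1) = 15.68×99 + 508.30×13 + 392.16×7 + 3.71×16 = 1552.32 + 6607.9 + 2745.12 + 59.36 = 10964.7
link = 10729.51/10964.7 = 0.978550
Link Year 2→Year 3:
ΣP(Year 3)Q(Year 2) = 11.96×105 + 622.68×15 + 389.57×6 + 2.92×16 = 1255.8 + 9340.2 + 2337.42 + 46.72 = 12980.14
ΣP(Year 2)Q(Year 2) = 13.57×105 + 537.37×15 + 335.33×6 + 3.31×16 = 1424.85 + 8060.55 + 2011.98 + 52.96 = 11550.34
link = 12980.14/11550.34 = 1.123789
Chained index = 100 × 0.925162 × 0.978550 × 1.123789 = 101.7386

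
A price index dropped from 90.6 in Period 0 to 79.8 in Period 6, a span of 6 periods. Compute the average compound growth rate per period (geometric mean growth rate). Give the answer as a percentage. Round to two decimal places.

Growth factor = (79.8/90.6)^(1/6) = (0.880795)^(1/6) = 0.979067
Growth rate = 0.979067 − 1 = -0.020933 = -2.0933%

-2.09%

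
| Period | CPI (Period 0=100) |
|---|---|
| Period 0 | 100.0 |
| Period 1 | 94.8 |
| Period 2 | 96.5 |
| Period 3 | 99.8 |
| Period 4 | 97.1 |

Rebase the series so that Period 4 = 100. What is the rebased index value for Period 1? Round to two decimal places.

Rebased(Period 1) = 94.8 / 97.1 × 100 = 97.6313

97.63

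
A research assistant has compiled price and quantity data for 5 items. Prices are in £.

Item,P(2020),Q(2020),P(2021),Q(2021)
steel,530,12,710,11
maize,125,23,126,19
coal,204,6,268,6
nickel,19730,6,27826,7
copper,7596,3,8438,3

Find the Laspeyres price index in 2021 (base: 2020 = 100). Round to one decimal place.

135.4

Laspeyres price index uses base-period quantities as weights.
ΣP(2021)·Q(2020) = 710×12 + 126×23 + 268×6 + 27826×6 + 8438×3 = 8520 + 2898 + 1608 + 166956 + 25314 = 205296
ΣP(2020)·Q(2020) = 530×12 + 125×23 + 204×6 + 19730×6 + 7596×3 = 6360 + 2875 + 1224 + 118380 + 22788 = 151627
Index = 205296 / 151627 × 100 = 135.3954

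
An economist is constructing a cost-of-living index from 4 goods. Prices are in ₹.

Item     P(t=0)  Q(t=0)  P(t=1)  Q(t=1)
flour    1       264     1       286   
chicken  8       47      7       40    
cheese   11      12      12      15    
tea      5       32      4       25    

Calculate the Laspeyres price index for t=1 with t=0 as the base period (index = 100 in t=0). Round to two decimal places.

92.81

Laspeyres price index uses base-period quantities as weights.
ΣP(t=1)·Q(t=0) = 1×264 + 7×47 + 12×12 + 4×32 = 264 + 329 + 144 + 128 = 865
ΣP(t=0)·Q(t=0) = 1×264 + 8×47 + 11×12 + 5×32 = 264 + 376 + 132 + 160 = 932
Index = 865 / 932 × 100 = 92.8112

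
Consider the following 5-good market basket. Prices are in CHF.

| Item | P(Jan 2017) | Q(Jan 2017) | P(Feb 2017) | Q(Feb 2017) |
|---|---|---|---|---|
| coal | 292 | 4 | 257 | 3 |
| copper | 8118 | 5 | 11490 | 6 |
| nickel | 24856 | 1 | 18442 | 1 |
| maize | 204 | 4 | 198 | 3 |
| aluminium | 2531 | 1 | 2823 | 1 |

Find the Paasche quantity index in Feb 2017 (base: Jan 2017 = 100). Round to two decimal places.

113.70

Paasche quantity index uses current-period prices as weights.
ΣP(Feb 2017)·Q(Feb 2017) = 257×3 + 11490×6 + 18442×1 + 198×3 + 2823×1 = 771 + 68940 + 18442 + 594 + 2823 = 91570
ΣP(Feb 2017)·Q(Jan 2017) = 257×4 + 11490×5 + 18442×1 + 198×4 + 2823×1 = 1028 + 57450 + 18442 + 792 + 2823 = 80535
Index = 91570 / 80535 × 100 = 113.7021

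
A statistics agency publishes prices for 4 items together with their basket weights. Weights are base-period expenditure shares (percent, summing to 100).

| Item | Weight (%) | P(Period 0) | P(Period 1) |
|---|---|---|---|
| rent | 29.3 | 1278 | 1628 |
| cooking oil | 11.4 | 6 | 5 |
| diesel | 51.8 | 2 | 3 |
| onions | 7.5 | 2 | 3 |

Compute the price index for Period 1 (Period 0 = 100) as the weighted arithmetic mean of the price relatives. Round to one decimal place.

rent: 29.3 × (1628/1278) = 29.3 × 1.273865 = 37.3243
cooking oil: 11.4 × (5/6) = 11.4 × 0.833333 = 9.5000
diesel: 51.8 × (3/2) = 51.8 × 1.500000 = 77.7000
onions: 7.5 × (3/2) = 7.5 × 1.500000 = 11.2500
Index = Σ wᵢ·(p₁ᵢ/p₀ᵢ) = 37.3243 + 9.5000 + 77.7000 + 11.2500 = 135.7743

135.8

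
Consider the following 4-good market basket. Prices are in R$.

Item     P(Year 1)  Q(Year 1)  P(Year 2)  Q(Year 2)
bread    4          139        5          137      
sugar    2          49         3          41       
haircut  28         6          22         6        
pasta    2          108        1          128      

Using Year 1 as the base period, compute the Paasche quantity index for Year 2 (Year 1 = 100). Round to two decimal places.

Paasche quantity index uses current-period prices as weights.
ΣP(Year 2)·Q(Year 2) = 5×137 + 3×41 + 22×6 + 1×128 = 685 + 123 + 132 + 128 = 1068
ΣP(Year 2)·Q(Year 1) = 5×139 + 3×49 + 22×6 + 1×108 = 695 + 147 + 132 + 108 = 1082
Index = 1068 / 1082 × 100 = 98.7061

98.71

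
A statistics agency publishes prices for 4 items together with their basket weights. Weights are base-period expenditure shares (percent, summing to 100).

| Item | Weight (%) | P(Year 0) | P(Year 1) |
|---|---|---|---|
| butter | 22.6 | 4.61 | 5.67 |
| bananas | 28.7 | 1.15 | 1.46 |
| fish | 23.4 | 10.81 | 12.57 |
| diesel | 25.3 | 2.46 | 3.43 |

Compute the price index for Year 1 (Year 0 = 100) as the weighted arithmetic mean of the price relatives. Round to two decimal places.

butter: 22.6 × (5.67/4.61) = 22.6 × 1.229935 = 27.7965
bananas: 28.7 × (1.46/1.15) = 28.7 × 1.269565 = 36.4365
fish: 23.4 × (12.57/10.81) = 23.4 × 1.162812 = 27.2098
diesel: 25.3 × (3.43/2.46) = 25.3 × 1.394309 = 35.2760
Index = Σ wᵢ·(p₁ᵢ/p₀ᵢ) = 27.7965 + 36.4365 + 27.2098 + 35.2760 = 126.7189

126.72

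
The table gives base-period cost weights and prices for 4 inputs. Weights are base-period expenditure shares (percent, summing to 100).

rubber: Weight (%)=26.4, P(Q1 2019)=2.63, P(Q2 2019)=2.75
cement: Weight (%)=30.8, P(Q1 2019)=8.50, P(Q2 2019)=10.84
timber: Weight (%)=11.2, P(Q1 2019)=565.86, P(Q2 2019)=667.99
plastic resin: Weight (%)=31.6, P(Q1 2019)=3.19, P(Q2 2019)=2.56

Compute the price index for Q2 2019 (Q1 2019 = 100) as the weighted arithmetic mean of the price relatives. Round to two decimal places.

rubber: 26.4 × (2.75/2.63) = 26.4 × 1.045627 = 27.6046
cement: 30.8 × (10.84/8.50) = 30.8 × 1.275294 = 39.2791
timber: 11.2 × (667.99/565.86) = 11.2 × 1.180486 = 13.2214
plastic resin: 31.6 × (2.56/3.19) = 31.6 × 0.802508 = 25.3592
Index = Σ wᵢ·(p₁ᵢ/p₀ᵢ) = 27.6046 + 39.2791 + 13.2214 + 25.3592 = 105.4643

105.46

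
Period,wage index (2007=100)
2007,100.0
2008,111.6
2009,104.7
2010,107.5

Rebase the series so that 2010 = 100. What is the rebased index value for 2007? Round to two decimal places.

93.02

Rebased(2007) = 100.0 / 107.5 × 100 = 93.0233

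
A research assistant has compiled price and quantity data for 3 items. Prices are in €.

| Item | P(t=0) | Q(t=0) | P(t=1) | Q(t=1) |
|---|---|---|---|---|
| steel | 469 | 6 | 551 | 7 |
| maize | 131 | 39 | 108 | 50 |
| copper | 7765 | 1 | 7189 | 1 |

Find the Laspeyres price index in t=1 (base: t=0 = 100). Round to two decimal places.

Laspeyres price index uses base-period quantities as weights.
ΣP(t=1)·Q(t=0) = 551×6 + 108×39 + 7189×1 = 3306 + 4212 + 7189 = 14707
ΣP(t=0)·Q(t=0) = 469×6 + 131×39 + 7765×1 = 2814 + 5109 + 7765 = 15688
Index = 14707 / 15688 × 100 = 93.7468

93.75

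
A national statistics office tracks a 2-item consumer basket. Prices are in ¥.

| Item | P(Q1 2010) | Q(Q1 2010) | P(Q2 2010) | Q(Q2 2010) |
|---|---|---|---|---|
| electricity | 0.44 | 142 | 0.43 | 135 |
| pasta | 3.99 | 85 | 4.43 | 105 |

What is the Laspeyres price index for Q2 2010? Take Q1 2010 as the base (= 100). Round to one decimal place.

Laspeyres price index uses base-period quantities as weights.
ΣP(Q2 2010)·Q(Q1 2010) = 0.43×142 + 4.43×85 = 61.06 + 376.55 = 437.61
ΣP(Q1 2010)·Q(Q1 2010) = 0.44×142 + 3.99×85 = 62.48 + 339.15 = 401.63
Index = 437.61 / 401.63 × 100 = 108.9585

109.0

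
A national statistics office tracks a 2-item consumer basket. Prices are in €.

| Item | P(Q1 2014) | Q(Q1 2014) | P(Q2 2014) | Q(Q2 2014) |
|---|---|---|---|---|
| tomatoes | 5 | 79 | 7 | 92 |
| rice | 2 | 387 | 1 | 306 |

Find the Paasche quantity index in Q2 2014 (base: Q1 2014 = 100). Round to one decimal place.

101.1

Paasche quantity index uses current-period prices as weights.
ΣP(Q2 2014)·Q(Q2 2014) = 7×92 + 1×306 = 644 + 306 = 950
ΣP(Q2 2014)·Q(Q1 2014) = 7×79 + 1×387 = 553 + 387 = 940
Index = 950 / 940 × 100 = 101.0638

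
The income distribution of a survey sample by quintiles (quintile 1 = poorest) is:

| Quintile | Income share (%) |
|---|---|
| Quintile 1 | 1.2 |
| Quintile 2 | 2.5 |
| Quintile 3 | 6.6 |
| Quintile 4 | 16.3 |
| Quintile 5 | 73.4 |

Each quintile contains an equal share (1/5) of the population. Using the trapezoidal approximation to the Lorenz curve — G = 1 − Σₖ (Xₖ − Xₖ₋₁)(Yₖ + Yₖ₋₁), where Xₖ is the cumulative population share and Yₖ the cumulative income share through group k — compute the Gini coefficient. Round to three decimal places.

Cumulative income shares Yₖ: 0.0120, 0.0370, 0.1030, 0.2660, 1.0000
Σ (Xₖ−Xₖ₋₁)(Yₖ+Yₖ₋₁) = (1/5)(0.0120+0.0000) + (1/5)(0.0370+0.0120) + (1/5)(0.1030+0.0370) + (1/5)(0.2660+0.1030) + (1/5)(1.0000+0.2660)
  = 0.0024 + 0.0098 + 0.0280 + 0.0738 + 0.2532 = 0.3672
G = 1 − 0.3672 = 0.6328

0.633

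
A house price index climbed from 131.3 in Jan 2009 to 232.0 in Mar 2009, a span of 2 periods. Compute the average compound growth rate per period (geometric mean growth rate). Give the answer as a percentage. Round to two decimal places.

Growth factor = (232.0/131.3)^(1/2) = (1.766946)^(1/2) = 1.329265
Growth rate = 1.329265 − 1 = 0.329265 = 32.9265%

32.93%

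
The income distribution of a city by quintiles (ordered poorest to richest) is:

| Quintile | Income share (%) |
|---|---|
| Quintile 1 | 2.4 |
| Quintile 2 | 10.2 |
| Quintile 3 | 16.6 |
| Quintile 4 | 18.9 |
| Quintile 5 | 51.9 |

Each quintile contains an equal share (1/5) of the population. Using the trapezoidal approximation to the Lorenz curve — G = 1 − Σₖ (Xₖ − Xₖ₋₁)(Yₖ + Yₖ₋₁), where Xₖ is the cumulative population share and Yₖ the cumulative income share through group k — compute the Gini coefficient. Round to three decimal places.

0.431

Cumulative income shares Yₖ: 0.0240, 0.1260, 0.2920, 0.4810, 1.0000
Σ (Xₖ−Xₖ₋₁)(Yₖ+Yₖ₋₁) = (1/5)(0.0240+0.0000) + (1/5)(0.1260+0.0240) + (1/5)(0.2920+0.1260) + (1/5)(0.4810+0.2920) + (1/5)(1.0000+0.4810)
  = 0.0048 + 0.0300 + 0.0836 + 0.1546 + 0.2962 = 0.5692
G = 1 − 0.5692 = 0.4308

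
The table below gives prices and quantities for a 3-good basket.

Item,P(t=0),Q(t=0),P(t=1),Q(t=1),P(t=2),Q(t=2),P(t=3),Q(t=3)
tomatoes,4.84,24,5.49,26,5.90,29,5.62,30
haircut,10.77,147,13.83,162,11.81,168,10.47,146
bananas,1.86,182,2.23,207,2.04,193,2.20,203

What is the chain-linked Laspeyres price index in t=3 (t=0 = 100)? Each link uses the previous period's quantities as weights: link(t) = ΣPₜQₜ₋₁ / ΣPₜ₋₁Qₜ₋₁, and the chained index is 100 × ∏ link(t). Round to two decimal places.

101.60

Link t=0→t=1:
ΣP(t=1)Q(t=0) = 5.49×24 + 13.83×147 + 2.23×182 = 131.76 + 2033.01 + 405.86 = 2570.63
ΣP(t=0)Q(t=0) = 4.84×24 + 10.77×147 + 1.86×182 = 116.16 + 1583.19 + 338.52 = 2037.87
link = 2570.63/2037.87 = 1.261430
Link t=1→t=2:
ΣP(t=2)Q(t=1) = 5.90×26 + 11.81×162 + 2.04×207 = 153.4 + 1913.22 + 422.28 = 2488.9
ΣP(t=1)Q(t=1) = 5.49×26 + 13.83×162 + 2.23×207 = 142.74 + 2240.46 + 461.61 = 2844.81
link = 2488.9/2844.81 = 0.874891
Link t=2→t=3:
ΣP(t=3)Q(t=2) = 5.62×29 + 10.47×168 + 2.20×193 = 162.98 + 1758.96 + 424.6 = 2346.54
ΣP(t=2)Q(t=2) = 5.90×29 + 11.81×168 + 2.04×193 = 171.1 + 1984.08 + 393.72 = 2548.9
link = 2346.54/2548.9 = 0.920609
Chained index = 100 × 1.261430 × 0.874891 × 0.920609 = 101.5997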